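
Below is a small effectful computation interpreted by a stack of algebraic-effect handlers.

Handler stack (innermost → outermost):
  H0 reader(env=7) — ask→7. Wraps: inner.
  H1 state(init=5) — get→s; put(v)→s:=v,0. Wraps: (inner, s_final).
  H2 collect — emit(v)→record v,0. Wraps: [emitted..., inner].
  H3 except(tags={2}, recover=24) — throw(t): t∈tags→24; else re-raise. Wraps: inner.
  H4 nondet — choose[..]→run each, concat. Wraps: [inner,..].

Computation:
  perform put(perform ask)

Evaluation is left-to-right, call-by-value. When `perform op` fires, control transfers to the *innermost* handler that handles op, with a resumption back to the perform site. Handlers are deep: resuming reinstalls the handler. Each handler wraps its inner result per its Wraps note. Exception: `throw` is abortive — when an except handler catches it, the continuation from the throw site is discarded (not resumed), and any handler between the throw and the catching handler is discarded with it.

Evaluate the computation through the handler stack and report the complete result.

Step-by-step:
ask @ H0 ⇒ 7
put(7) @ H1 ⇒ s:=7
H0 returns 0
H1 returns (0, 7)
H2 returns [(0, 7)]
H3 returns [(0, 7)]
H4 returns [[(0, 7)]]
= [[(0, 7)]]

Answer: [[(0, 7)]]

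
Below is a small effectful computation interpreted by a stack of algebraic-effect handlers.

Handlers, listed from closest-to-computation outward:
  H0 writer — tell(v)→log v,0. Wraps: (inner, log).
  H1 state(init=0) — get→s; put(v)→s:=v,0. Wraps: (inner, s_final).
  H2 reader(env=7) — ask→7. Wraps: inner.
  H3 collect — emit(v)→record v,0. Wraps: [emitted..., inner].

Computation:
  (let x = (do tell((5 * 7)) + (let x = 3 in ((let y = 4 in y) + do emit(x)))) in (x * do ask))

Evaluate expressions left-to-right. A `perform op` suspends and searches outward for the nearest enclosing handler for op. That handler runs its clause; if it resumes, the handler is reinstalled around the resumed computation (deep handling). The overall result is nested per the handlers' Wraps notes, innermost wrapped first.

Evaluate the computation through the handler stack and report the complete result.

Working:
tell(35) @ H0 ⇒ log+=35
emit(3) @ H3 ⇒ out+=3
ask @ H2 ⇒ 7
H0 returns (28, (35))
H1 returns ((28, (35)), 0)
H2 returns ((28, (35)), 0)
H3 returns [3, ((28, (35)), 0)]
= [3, ((28, (35)), 0)]

Answer: [3, ((28, (35)), 0)]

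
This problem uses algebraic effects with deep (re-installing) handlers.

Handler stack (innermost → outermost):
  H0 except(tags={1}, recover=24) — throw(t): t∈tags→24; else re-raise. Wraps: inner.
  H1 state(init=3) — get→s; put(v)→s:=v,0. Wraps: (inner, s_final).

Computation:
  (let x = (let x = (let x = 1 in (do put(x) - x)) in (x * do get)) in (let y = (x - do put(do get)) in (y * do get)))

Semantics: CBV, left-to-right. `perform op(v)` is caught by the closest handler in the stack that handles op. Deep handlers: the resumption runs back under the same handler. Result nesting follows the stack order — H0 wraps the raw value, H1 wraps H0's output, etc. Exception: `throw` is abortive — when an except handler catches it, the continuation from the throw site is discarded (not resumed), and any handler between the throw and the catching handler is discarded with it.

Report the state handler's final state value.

Working:
put(1) @ H1 ⇒ s:=1
get @ H1 ⇒ 1
get @ H1 ⇒ 1
put(1) @ H1 ⇒ s:=1
get @ H1 ⇒ 1
H0 returns -1
H1 returns (-1, 1)
= (-1, 1)

Answer: 1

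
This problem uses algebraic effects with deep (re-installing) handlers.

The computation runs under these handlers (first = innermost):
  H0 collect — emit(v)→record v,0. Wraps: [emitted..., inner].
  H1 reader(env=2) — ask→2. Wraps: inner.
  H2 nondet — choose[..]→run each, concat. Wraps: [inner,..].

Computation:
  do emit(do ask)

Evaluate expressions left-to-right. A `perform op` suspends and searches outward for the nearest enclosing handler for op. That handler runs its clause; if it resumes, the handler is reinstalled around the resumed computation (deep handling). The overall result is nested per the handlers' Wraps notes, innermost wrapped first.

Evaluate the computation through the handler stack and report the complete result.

Answer: [[2, 0]]

Step-by-step:
ask @ H1 ⇒ 2
emit(2) @ H0 ⇒ out+=2
H0 returns [2, 0]
H1 returns [2, 0]
H2 returns [[2, 0]]
= [[2, 0]]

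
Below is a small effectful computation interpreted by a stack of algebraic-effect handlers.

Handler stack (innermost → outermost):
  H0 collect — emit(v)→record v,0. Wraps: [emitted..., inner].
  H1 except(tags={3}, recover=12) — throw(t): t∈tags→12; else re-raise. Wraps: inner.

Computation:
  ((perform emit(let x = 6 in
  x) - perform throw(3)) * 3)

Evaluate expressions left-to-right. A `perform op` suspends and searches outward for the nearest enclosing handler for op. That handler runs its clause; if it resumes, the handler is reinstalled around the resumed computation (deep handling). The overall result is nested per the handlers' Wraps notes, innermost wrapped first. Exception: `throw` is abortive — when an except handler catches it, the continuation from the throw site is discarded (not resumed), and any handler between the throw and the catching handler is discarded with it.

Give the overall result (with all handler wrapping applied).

Working:
emit(6) @ H0 ⇒ out+=6
throw(3) @ H1 caught ⇒ 12
= 12

Answer: 12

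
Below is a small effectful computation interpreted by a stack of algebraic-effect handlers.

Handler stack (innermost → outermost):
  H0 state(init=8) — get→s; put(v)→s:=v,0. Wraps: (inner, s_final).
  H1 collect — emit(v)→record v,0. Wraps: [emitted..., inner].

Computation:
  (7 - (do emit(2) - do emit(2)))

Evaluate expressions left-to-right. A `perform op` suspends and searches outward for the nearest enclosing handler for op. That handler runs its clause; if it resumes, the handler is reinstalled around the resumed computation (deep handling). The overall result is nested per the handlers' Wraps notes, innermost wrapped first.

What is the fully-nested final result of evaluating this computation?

Answer: [2, 2, (7, 8)]

Working:
emit(2) @ H1 ⇒ out+=2
emit(2) @ H1 ⇒ out+=2
H0 returns (7, 8)
H1 returns [2, 2, (7, 8)]
= [2, 2, (7, 8)]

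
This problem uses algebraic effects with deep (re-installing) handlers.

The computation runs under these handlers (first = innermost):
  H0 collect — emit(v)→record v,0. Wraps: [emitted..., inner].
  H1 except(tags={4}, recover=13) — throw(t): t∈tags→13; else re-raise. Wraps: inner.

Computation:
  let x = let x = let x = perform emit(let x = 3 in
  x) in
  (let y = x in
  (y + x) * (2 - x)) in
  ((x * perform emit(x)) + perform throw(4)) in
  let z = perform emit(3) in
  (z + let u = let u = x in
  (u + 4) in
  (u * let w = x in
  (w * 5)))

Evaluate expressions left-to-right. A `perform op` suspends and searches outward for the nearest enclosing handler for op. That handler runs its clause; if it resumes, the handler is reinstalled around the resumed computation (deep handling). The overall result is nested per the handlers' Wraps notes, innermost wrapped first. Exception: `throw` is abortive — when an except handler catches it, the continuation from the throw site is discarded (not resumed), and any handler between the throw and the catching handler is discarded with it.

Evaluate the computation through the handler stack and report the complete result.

Working:
emit(3) @ H0 ⇒ out+=3
emit(0) @ H0 ⇒ out+=0
throw(4) @ H1 caught ⇒ 13
= 13

Answer: 13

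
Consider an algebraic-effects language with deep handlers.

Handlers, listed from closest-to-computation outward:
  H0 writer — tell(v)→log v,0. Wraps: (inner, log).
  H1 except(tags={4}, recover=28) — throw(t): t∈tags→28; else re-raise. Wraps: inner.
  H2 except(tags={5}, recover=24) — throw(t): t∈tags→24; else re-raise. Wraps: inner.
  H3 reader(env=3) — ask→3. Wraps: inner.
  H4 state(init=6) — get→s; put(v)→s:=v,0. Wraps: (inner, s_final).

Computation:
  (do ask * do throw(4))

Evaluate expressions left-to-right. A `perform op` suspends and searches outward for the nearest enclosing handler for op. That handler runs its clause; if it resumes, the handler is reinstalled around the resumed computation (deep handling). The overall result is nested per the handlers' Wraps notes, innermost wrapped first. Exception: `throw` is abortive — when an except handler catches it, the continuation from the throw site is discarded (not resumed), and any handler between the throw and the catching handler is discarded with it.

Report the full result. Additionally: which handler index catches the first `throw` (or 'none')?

Answer: (28, 6) ; first throw caught by: H1

Step-by-step:
ask @ H3 ⇒ 3
throw(4) @ H1 caught ⇒ 28
H2 returns 28
H3 returns 28
H4 returns (28, 6)
= (28, 6)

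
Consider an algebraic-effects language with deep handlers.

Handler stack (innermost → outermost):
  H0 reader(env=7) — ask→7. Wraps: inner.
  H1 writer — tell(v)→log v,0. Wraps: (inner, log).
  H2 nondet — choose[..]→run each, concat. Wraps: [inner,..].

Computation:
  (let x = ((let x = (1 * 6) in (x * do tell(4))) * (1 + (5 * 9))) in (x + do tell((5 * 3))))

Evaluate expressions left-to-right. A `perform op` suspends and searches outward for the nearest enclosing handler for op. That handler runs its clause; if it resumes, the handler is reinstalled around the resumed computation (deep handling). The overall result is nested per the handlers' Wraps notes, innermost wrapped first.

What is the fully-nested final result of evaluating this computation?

Step-by-step:
tell(4) @ H1 ⇒ log+=4
tell(15) @ H1 ⇒ log+=15
H0 returns 0
H1 returns (0, (4, 15))
H2 returns [(0, (4, 15))]
= [(0, (4, 15))]

Answer: [(0, (4, 15))]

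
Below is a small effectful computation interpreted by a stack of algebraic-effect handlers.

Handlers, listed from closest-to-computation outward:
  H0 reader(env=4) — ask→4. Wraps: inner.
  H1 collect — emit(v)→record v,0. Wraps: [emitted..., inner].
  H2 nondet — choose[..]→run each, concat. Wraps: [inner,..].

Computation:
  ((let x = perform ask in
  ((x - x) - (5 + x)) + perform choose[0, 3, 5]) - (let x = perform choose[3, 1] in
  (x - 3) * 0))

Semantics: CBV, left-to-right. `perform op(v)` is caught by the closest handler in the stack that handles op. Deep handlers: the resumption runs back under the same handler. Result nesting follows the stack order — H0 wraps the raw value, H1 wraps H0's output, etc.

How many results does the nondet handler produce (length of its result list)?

Working:
ask @ H0 ⇒ 4
choose[0, 3, 5] @ H2
  branch[0] choose=0:
    choose[3, 1] @ H2
      branch[0] choose=3:
        H0 returns -9
        H1 returns [-9]
        H2 returns [[-9]]
      branch[1] choose=1:
        H0 returns -9
        H1 returns [-9]
        H2 returns [[-9]]
  branch[1] choose=3:
    choose[3, 1] @ H2
      branch[0] choose=3:
        H0 returns -6
        H1 returns [-6]
        H2 returns [[-6]]
      branch[1] choose=1:
        H0 returns -6
        H1 returns [-6]
        H2 returns [[-6]]
  branch[2] choose=5:
    choose[3, 1] @ H2
      branch[0] choose=3:
        H0 returns -4
        H1 returns [-4]
        H2 returns [[-4]]
      branch[1] choose=1:
        H0 returns -4
        H1 returns [-4]
        H2 returns [[-4]]
= [[-9], [-9], [-6], [-6], [-4], [-4]]

Answer: 6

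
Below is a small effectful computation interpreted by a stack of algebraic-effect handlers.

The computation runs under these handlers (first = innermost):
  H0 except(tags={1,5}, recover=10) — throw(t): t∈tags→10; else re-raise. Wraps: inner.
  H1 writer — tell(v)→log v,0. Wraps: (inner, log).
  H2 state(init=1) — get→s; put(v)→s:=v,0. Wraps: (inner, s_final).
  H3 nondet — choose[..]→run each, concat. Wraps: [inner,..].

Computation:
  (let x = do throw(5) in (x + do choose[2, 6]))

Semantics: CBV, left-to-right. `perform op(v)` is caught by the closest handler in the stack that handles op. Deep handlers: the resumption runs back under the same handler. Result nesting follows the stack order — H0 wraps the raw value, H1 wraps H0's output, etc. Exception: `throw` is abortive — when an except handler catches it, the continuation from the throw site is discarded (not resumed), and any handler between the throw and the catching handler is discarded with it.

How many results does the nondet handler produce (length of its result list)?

Evaluation trace:
throw(5) @ H0 caught ⇒ 10
H1 returns (10, ())
H2 returns ((10, ()), 1)
H3 returns [((10, ()), 1)]
= [((10, ()), 1)]

Answer: 1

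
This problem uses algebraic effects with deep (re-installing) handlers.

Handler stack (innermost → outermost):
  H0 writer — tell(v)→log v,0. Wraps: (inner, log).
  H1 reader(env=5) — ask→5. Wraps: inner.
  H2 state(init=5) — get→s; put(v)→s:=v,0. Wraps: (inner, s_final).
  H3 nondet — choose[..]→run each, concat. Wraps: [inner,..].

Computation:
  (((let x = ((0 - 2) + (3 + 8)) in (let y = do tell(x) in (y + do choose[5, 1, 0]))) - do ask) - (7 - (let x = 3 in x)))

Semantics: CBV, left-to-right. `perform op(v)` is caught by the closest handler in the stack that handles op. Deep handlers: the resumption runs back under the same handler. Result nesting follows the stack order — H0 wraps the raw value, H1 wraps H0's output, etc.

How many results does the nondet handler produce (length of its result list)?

Evaluation trace:
tell(9) @ H0 ⇒ log+=9
choose[5, 1, 0] @ H3
  branch[0] choose=5:
    ask @ H1 ⇒ 5
    H0 returns (-4, (9))
    H1 returns (-4, (9))
    H2 returns ((-4, (9)), 5)
    H3 returns [((-4, (9)), 5)]
  branch[1] choose=1:
    ask @ H1 ⇒ 5
    H0 returns (-8, (9))
    H1 returns (-8, (9))
    H2 returns ((-8, (9)), 5)
    H3 returns [((-8, (9)), 5)]
  branch[2] choose=0:
    ask @ H1 ⇒ 5
    H0 returns (-9, (9))
    H1 returns (-9, (9))
    H2 returns ((-9, (9)), 5)
    H3 returns [((-9, (9)), 5)]
= [((-4, (9)), 5), ((-8, (9)), 5), ((-9, (9)), 5)]

Answer: 3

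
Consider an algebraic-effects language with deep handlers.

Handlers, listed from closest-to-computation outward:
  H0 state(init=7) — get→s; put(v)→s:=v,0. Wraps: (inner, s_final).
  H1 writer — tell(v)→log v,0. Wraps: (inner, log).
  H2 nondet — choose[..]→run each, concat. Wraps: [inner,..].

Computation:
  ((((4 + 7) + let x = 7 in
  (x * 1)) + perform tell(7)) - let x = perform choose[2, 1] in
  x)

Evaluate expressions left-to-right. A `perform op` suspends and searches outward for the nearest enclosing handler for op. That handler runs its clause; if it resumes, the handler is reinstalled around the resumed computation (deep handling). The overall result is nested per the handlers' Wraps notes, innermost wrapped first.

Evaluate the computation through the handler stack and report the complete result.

Answer: [((16, 7), (7)), ((17, 7), (7))]

Evaluation trace:
tell(7) @ H1 ⇒ log+=7
choose[2, 1] @ H2
  branch[0] choose=2:
    H0 returns (16, 7)
    H1 returns ((16, 7), (7))
    H2 returns [((16, 7), (7))]
  branch[1] choose=1:
    H0 returns (17, 7)
    H1 returns ((17, 7), (7))
    H2 returns [((17, 7), (7))]
= [((16, 7), (7)), ((17, 7), (7))]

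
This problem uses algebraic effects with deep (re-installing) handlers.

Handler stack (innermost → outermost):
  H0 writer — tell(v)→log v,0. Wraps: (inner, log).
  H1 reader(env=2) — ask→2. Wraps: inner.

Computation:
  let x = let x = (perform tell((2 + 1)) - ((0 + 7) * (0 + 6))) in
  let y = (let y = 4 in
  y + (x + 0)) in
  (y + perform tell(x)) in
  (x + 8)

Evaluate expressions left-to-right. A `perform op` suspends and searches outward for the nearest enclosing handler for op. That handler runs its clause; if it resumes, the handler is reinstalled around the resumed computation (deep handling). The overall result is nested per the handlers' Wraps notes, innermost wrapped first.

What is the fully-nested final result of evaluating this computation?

Answer: (-30, (3, -42))

Step-by-step:
tell(3) @ H0 ⇒ log+=3
tell(-42) @ H0 ⇒ log+=-42
H0 returns (-30, (3, -42))
H1 returns (-30, (3, -42))
= (-30, (3, -42))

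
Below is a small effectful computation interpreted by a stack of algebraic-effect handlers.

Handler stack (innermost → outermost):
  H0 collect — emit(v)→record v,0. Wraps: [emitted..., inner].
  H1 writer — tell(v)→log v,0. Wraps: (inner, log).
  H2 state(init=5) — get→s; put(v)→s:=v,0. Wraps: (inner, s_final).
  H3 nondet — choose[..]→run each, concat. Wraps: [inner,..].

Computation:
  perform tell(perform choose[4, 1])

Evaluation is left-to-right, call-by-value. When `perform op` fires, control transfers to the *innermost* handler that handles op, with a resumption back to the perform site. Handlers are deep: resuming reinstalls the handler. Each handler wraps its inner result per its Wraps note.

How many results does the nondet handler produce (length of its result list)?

Working:
choose[4, 1] @ H3
  branch[0] choose=4:
    tell(4) @ H1 ⇒ log+=4
    H0 returns [0]
    H1 returns ([0], (4))
    H2 returns (([0], (4)), 5)
    H3 returns [(([0], (4)), 5)]
  branch[1] choose=1:
    tell(1) @ H1 ⇒ log+=1
    H0 returns [0]
    H1 returns ([0], (1))
    H2 returns (([0], (1)), 5)
    H3 returns [(([0], (1)), 5)]
= [(([0], (4)), 5), (([0], (1)), 5)]

Answer: 2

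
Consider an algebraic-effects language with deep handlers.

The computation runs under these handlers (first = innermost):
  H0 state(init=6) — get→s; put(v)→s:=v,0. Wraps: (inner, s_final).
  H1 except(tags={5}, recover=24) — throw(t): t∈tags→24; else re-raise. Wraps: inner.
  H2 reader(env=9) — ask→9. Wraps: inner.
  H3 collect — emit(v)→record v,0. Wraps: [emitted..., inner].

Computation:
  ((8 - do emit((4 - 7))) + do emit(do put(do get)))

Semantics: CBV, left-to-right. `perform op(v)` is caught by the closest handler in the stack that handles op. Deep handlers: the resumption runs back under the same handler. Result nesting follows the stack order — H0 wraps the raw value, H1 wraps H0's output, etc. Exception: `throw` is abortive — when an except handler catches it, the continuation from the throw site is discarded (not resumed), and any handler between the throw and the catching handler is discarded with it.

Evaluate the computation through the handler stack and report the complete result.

Answer: [-3, 0, (8, 6)]

Evaluation trace:
emit(-3) @ H3 ⇒ out+=-3
get @ H0 ⇒ 6
put(6) @ H0 ⇒ s:=6
emit(0) @ H3 ⇒ out+=0
H0 returns (8, 6)
H1 returns (8, 6)
H2 returns (8, 6)
H3 returns [-3, 0, (8, 6)]
= [-3, 0, (8, 6)]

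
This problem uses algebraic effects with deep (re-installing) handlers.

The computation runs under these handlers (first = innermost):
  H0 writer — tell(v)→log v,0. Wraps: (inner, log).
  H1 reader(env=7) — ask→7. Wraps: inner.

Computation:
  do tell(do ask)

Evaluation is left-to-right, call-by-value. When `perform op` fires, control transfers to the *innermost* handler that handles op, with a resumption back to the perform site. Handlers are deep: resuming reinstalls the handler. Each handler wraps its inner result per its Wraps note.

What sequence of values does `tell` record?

Working:
ask @ H1 ⇒ 7
tell(7) @ H0 ⇒ log+=7
H0 returns (0, (7))
H1 returns (0, (7))
= (0, (7))

Answer: (7)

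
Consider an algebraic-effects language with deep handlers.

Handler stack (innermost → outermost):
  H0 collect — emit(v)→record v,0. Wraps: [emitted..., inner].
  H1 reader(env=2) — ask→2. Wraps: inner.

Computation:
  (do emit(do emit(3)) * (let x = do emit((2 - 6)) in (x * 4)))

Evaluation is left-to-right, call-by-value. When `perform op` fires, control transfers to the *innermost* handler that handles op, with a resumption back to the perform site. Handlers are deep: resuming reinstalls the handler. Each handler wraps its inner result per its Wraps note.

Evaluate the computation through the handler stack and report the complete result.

Answer: [3, 0, -4, 0]

Working:
emit(3) @ H0 ⇒ out+=3
emit(0) @ H0 ⇒ out+=0
emit(-4) @ H0 ⇒ out+=-4
H0 returns [3, 0, -4, 0]
H1 returns [3, 0, -4, 0]
= [3, 0, -4, 0]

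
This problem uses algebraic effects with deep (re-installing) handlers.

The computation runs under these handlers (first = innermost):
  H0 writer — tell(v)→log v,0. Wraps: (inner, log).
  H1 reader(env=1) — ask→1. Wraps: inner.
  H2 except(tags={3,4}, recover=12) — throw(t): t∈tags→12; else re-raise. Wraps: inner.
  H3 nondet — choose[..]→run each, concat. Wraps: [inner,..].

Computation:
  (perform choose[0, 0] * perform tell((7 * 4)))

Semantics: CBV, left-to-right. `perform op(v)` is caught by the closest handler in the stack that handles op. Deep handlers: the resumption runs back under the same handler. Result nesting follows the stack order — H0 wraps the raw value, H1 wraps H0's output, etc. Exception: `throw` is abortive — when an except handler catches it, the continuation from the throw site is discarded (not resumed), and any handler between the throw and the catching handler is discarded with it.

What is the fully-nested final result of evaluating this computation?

Working:
choose[0, 0] @ H3
  branch[0] choose=0:
    tell(28) @ H0 ⇒ log+=28
    H0 returns (0, (28))
    H1 returns (0, (28))
    H2 returns (0, (28))
    H3 returns [(0, (28))]
  branch[1] choose=0:
    tell(28) @ H0 ⇒ log+=28
    H0 returns (0, (28))
    H1 returns (0, (28))
    H2 returns (0, (28))
    H3 returns [(0, (28))]
= [(0, (28)), (0, (28))]

Answer: [(0, (28)), (0, (28))]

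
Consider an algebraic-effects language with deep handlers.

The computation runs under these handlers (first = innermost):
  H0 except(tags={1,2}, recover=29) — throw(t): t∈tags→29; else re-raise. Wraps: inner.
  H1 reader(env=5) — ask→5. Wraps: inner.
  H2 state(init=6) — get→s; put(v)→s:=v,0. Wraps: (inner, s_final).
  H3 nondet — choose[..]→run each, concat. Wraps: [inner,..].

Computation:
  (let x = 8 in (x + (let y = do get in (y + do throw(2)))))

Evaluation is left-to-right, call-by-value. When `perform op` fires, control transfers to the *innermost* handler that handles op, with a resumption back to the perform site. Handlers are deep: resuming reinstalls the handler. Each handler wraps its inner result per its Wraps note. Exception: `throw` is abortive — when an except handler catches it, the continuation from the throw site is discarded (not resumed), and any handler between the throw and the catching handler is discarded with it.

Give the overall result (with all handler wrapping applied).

Answer: [(29, 6)]

Step-by-step:
get @ H2 ⇒ 6
throw(2) @ H0 caught ⇒ 29
H1 returns 29
H2 returns (29, 6)
H3 returns [(29, 6)]
= [(29, 6)]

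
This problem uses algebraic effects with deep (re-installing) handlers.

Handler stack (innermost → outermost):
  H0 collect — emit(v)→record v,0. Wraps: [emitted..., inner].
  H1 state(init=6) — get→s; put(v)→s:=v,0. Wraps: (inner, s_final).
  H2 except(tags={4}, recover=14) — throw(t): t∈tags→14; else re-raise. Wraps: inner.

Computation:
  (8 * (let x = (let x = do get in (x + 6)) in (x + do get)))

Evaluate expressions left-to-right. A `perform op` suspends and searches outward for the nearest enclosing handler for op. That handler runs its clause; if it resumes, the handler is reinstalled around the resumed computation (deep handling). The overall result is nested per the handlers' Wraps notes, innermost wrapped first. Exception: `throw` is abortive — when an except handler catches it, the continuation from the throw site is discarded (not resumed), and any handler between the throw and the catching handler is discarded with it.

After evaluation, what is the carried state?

Evaluation trace:
get @ H1 ⇒ 6
get @ H1 ⇒ 6
H0 returns [144]
H1 returns ([144], 6)
H2 returns ([144], 6)
= ([144], 6)

Answer: 6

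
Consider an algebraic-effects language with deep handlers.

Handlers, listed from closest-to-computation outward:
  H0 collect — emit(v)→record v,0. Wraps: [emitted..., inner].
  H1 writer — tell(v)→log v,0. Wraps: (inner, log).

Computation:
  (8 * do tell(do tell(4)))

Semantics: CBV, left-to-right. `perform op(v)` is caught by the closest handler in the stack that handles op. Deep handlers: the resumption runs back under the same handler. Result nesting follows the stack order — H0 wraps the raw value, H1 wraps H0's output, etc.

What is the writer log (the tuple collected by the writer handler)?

Answer: (4, 0)

Step-by-step:
tell(4) @ H1 ⇒ log+=4
tell(0) @ H1 ⇒ log+=0
H0 returns [0]
H1 returns ([0], (4, 0))
= ([0], (4, 0))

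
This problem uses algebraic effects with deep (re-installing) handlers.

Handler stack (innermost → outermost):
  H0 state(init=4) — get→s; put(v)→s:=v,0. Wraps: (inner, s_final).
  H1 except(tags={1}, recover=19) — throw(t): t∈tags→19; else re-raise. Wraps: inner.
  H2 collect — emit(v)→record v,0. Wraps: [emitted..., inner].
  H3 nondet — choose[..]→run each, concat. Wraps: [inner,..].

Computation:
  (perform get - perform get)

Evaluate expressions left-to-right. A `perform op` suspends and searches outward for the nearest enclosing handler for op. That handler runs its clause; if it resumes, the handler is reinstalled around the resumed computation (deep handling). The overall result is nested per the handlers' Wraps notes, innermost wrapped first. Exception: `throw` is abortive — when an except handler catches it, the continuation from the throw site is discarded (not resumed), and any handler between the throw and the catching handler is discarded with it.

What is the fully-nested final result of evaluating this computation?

Answer: [[(0, 4)]]

Evaluation trace:
get @ H0 ⇒ 4
get @ H0 ⇒ 4
H0 returns (0, 4)
H1 returns (0, 4)
H2 returns [(0, 4)]
H3 returns [[(0, 4)]]
= [[(0, 4)]]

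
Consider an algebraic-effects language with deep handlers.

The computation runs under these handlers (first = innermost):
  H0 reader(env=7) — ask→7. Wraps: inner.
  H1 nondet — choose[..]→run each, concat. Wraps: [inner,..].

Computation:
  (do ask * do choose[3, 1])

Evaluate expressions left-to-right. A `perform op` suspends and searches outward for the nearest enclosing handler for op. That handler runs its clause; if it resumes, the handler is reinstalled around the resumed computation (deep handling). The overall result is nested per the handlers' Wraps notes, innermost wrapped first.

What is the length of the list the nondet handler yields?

Answer: 2

Evaluation trace:
ask @ H0 ⇒ 7
choose[3, 1] @ H1
  branch[0] choose=3:
    H0 returns 21
    H1 returns [21]
  branch[1] choose=1:
    H0 returns 7
    H1 returns [7]
= [21, 7]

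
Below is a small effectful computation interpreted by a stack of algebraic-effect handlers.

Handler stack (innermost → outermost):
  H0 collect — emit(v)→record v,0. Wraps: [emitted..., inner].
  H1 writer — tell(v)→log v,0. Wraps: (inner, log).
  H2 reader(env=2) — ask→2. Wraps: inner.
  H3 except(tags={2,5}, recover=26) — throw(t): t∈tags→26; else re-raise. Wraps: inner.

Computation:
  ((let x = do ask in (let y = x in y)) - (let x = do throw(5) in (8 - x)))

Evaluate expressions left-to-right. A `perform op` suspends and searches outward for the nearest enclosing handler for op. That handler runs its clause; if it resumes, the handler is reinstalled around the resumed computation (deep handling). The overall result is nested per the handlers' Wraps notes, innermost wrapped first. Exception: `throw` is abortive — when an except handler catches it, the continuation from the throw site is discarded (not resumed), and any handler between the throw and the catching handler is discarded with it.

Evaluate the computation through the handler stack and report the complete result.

Answer: 26

Evaluation trace:
ask @ H2 ⇒ 2
throw(5) @ H3 caught ⇒ 26
= 26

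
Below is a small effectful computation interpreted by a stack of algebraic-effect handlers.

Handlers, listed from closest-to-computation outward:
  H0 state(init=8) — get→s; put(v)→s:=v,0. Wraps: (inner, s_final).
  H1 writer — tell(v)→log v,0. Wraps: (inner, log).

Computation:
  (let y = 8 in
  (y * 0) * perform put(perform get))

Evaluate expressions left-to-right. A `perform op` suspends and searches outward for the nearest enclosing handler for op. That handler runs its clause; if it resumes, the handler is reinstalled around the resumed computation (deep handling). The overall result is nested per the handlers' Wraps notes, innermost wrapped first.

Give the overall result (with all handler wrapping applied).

Evaluation trace:
get @ H0 ⇒ 8
put(8) @ H0 ⇒ s:=8
H0 returns (0, 8)
H1 returns ((0, 8), ())
= ((0, 8), ())

Answer: ((0, 8), ())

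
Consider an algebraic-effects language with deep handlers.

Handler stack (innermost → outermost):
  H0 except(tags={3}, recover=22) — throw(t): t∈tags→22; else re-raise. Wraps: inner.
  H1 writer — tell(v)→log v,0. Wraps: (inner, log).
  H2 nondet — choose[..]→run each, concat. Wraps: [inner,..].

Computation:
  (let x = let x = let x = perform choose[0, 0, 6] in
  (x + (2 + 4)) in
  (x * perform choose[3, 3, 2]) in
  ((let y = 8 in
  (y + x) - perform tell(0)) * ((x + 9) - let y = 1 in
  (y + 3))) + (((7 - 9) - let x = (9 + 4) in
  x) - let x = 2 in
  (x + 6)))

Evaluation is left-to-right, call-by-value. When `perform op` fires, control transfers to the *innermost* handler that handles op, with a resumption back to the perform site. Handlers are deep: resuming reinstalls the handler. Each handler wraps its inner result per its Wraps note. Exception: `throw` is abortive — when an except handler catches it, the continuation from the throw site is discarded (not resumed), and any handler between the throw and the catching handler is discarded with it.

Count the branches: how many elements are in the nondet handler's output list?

Answer: 9

Working:
choose[0, 0, 6] @ H2
  branch[0] choose=0:
    choose[3, 3, 2] @ H2
      branch[0] choose=3:
        tell(0) @ H1 ⇒ log+=0
        H0 returns 575
        H1 returns (575, (0))
        H2 returns [(575, (0))]
      branch[1] choose=3:
        tell(0) @ H1 ⇒ log+=0
        H0 returns 575
        H1 returns (575, (0))
        H2 returns [(575, (0))]
      branch[2] choose=2:
        tell(0) @ H1 ⇒ log+=0
        H0 returns 317
        H1 returns (317, (0))
        H2 returns [(317, (0))]
  branch[1] choose=0:
    choose[3, 3, 2] @ H2
      branch[0] choose=3:
        tell(0) @ H1 ⇒ log+=0
        H0 returns 575
        H1 returns (575, (0))
        H2 returns [(575, (0))]
      branch[1] choose=3:
        tell(0) @ H1 ⇒ log+=0
        H0 returns 575
        H1 returns (575, (0))
        H2 returns [(575, (0))]
      branch[2] choose=2:
        tell(0) @ H1 ⇒ log+=0
        H0 returns 317
        H1 returns (317, (0))
        H2 returns [(317, (0))]
  branch[2] choose=6:
    choose[3, 3, 2] @ H2
      branch[0] choose=3:
        tell(0) @ H1 ⇒ log+=0
        H0 returns 1781
        H1 returns (1781, (0))
        H2 returns [(1781, (0))]
      branch[1] choose=3:
        tell(0) @ H1 ⇒ log+=0
        H0 returns 1781
        H1 returns (1781, (0))
        H2 returns [(1781, (0))]
      branch[2] choose=2:
        tell(0) @ H1 ⇒ log+=0
        H0 returns 905
        H1 returns (905, (0))
        H2 returns [(905, (0))]
= [(575, (0)), (575, (0)), (317, (0)), (575, (0)), (575, (0)), (317, (0)), (1781, (0)), (1781, (0)), (905, (0))]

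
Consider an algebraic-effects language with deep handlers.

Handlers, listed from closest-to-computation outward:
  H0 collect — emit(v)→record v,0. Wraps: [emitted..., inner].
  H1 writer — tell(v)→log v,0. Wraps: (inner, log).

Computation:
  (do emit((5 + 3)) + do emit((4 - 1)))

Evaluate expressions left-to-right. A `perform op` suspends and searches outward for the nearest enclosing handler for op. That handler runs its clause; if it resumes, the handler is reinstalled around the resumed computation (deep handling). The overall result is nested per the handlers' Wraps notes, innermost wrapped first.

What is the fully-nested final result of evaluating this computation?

Step-by-step:
emit(8) @ H0 ⇒ out+=8
emit(3) @ H0 ⇒ out+=3
H0 returns [8, 3, 0]
H1 returns ([8, 3, 0], ())
= ([8, 3, 0], ())

Answer: ([8, 3, 0], ())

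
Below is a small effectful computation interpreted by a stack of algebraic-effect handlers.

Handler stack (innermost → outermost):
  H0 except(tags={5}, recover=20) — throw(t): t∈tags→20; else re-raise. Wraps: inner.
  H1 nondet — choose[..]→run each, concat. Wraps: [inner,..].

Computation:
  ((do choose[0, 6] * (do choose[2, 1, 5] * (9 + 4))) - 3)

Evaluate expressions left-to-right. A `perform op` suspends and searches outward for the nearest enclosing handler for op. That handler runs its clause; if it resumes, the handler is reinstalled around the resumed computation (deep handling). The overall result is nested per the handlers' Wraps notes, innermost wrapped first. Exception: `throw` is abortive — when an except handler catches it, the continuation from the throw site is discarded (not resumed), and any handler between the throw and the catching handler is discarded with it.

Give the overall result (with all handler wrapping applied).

Evaluation trace:
choose[0, 6] @ H1
  branch[0] choose=0:
    choose[2, 1, 5] @ H1
      branch[0] choose=2:
        H0 returns -3
        H1 returns [-3]
      branch[1] choose=1:
        H0 returns -3
        H1 returns [-3]
      branch[2] choose=5:
        H0 returns -3
        H1 returns [-3]
  branch[1] choose=6:
    choose[2, 1, 5] @ H1
      branch[0] choose=2:
        H0 returns 153
        H1 returns [153]
      branch[1] choose=1:
        H0 returns 75
        H1 returns [75]
      branch[2] choose=5:
        H0 returns 387
        H1 returns [387]
= [-3, -3, -3, 153, 75, 387]

Answer: [-3, -3, -3, 153, 75, 387]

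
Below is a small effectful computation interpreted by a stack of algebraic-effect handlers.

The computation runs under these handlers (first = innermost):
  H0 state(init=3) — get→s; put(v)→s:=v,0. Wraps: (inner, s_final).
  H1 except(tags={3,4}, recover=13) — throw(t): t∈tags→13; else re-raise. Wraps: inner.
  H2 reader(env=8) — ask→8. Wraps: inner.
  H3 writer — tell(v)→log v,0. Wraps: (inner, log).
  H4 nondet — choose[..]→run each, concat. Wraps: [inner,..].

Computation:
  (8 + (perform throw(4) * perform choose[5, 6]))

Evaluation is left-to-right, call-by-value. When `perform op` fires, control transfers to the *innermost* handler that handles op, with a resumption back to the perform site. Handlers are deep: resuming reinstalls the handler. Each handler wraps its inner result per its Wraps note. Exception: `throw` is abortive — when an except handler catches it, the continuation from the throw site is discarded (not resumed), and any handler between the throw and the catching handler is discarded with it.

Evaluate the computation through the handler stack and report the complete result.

Answer: [(13, ())]

Step-by-step:
throw(4) @ H1 caught ⇒ 13
H2 returns 13
H3 returns (13, ())
H4 returns [(13, ())]
= [(13, ())]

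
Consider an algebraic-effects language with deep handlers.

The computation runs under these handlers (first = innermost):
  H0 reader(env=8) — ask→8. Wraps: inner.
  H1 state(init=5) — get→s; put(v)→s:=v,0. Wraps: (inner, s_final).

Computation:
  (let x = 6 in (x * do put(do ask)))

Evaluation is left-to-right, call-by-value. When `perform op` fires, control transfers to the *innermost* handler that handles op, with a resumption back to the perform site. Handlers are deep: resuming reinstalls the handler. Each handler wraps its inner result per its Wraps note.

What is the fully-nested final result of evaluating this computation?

Answer: (0, 8)

Step-by-step:
ask @ H0 ⇒ 8
put(8) @ H1 ⇒ s:=8
H0 returns 0
H1 returns (0, 8)
= (0, 8)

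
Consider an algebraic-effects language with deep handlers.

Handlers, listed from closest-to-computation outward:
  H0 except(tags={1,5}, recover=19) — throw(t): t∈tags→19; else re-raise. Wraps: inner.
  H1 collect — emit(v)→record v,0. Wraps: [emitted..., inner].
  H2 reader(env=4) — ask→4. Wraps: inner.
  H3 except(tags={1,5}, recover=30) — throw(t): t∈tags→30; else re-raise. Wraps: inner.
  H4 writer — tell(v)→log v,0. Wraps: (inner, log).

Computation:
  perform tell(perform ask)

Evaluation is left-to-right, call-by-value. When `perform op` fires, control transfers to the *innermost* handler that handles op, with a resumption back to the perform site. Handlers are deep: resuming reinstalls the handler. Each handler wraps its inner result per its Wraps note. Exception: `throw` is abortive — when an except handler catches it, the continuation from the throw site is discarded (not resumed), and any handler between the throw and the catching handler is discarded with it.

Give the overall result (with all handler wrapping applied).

Answer: ([0], (4))

Step-by-step:
ask @ H2 ⇒ 4
tell(4) @ H4 ⇒ log+=4
H0 returns 0
H1 returns [0]
H2 returns [0]
H3 returns [0]
H4 returns ([0], (4))
= ([0], (4))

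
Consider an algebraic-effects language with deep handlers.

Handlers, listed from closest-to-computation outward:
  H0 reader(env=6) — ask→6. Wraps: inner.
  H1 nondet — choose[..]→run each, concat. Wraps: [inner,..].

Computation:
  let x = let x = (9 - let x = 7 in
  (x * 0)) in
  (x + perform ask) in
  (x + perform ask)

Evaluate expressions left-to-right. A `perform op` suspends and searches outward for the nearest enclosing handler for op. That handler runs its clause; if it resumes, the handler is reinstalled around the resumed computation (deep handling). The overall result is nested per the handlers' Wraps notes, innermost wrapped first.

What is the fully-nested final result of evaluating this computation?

Evaluation trace:
ask @ H0 ⇒ 6
ask @ H0 ⇒ 6
H0 returns 21
H1 returns [21]
= [21]

Answer: [21]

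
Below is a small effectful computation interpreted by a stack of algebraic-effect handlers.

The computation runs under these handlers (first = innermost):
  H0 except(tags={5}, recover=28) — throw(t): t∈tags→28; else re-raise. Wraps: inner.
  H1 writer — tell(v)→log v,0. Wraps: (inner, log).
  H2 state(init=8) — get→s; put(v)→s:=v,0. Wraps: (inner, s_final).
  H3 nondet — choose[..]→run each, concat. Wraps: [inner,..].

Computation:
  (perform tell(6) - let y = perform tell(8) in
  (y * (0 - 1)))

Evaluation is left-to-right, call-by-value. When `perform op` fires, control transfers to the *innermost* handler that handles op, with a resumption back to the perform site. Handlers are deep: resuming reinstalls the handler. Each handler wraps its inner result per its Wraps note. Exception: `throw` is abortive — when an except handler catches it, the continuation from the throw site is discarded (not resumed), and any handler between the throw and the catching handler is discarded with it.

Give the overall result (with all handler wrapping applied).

Answer: [((0, (6, 8)), 8)]

Working:
tell(6) @ H1 ⇒ log+=6
tell(8) @ H1 ⇒ log+=8
H0 returns 0
H1 returns (0, (6, 8))
H2 returns ((0, (6, 8)), 8)
H3 returns [((0, (6, 8)), 8)]
= [((0, (6, 8)), 8)]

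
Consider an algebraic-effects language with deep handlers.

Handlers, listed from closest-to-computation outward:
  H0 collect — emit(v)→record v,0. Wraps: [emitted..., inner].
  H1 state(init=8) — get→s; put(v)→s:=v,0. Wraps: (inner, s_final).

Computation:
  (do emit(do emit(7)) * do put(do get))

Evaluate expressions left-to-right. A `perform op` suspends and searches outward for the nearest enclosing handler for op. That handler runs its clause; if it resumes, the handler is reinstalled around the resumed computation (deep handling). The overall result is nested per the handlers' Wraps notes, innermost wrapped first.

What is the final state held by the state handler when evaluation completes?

Step-by-step:
emit(7) @ H0 ⇒ out+=7
emit(0) @ H0 ⇒ out+=0
get @ H1 ⇒ 8
put(8) @ H1 ⇒ s:=8
H0 returns [7, 0, 0]
H1 returns ([7, 0, 0], 8)
= ([7, 0, 0], 8)

Answer: 8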